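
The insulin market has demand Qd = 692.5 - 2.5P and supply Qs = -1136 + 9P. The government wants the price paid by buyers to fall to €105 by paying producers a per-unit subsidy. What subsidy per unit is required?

At a buyer price of 105, quantity demanded is 692.5 − 2.5·105 = 430.
Sellers supply 430 only when they receive Ps with -1136 + 9·Ps = 430, i.e. Ps = 174.
s = Ps − Pb = 174 − 105 = 69.

Required subsidy s = €69 per unit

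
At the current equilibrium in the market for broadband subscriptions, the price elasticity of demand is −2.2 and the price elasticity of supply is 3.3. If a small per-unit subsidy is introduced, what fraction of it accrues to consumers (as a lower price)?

Consumer share = 0.6

For a small subsidy around the equilibrium, the benefit split depends on the relative slopes, which at a point are proportional to the elasticities.
Buyer share = εs/(εs + |εd|) = 3.3/(3.3 + 2.2) = 0.6; seller share = |εd|/(εs + |εd|) = 0.4.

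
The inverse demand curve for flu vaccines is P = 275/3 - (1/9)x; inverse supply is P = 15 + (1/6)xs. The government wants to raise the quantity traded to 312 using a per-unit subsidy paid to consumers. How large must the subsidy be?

At x = 312, from the demand curve buyers pay Pb = 275/3 − (1/9)·312 = 57; from the supply curve sellers need Ps = 15 + (1/6)·312 = 67.
The subsidy must fill the gap: s = Ps − Pb = 67 − 57 = 10.

Required subsidy s = 10 per unit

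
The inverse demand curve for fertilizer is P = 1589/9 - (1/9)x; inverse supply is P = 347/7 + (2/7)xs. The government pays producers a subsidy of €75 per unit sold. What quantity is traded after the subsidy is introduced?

Pre-subsidy: 1589/9 - (1/9)x = 347/7 + (2/7)x gives x* = 320 and P* = 141.
With the subsidy, sellers receive Ps = Pb + 75 for each unit, where Pb is the price buyers pay.
On the curves, Pb = 1589/9 - (1/9)x and Ps = 347/7 + (2/7)x; the wedge Ps − Pb = 75 gives 347/7 + (2/7)x − (1589/9 - (1/9)x) = 75, so x' = 509.
Then Pb = 1589/9 − (1/9)·509 = 120 and Ps = 347/7 + (2/7)·509 = 195.

x' = 509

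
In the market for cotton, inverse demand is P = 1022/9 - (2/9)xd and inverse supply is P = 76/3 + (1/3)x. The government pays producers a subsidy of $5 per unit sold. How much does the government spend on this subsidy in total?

Government cost = $839

Pre-subsidy: 1022/9 - (2/9)x = 76/3 + (1/3)x gives x* = 158.8 and P* = 1174/15.
With the subsidy, sellers receive Ps = Pb + 5 for each unit, where Pb is the price buyers pay.
On the curves, Pb = 1022/9 - (2/9)x and Ps = 76/3 + (1/3)x; the wedge Ps − Pb = 5 gives 76/3 + (1/3)x − (1022/9 - (2/9)x) = 5, so x' = 167.8.
Then Pb = 1022/9 − (2/9)·167.8 = 1144/15 and Ps = 76/3 + (1/3)·167.8 = 1219/15.
Government outlay = subsidy × quantity = 5 × 167.8 = 839.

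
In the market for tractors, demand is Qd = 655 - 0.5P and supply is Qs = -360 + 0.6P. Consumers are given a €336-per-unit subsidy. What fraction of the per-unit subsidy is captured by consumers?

Pre-subsidy: 655 - 0.5P = -360 + 0.6P gives P* = 10150/11, Q* = 2130/11.
With the rebate, buyers effectively pay Pb = Ps − 336, where Ps is the price sellers receive.
Demand in terms of Ps becomes Qd = 655 − 0.5(Ps − 336) = 823 - 0.5Ps. Setting this equal to supply: 823 - 0.5Ps = -360 + 0.6Ps, so Ps = 11830/11.
Buyers pay Pb = 11830/11 − 336 = 8134/11; Q' = -360 + 0.6·(11830/11) = 3138/11.
Buyers' price falls by P* − Pb = 10150/11 − 8134/11 = 2016/11; sellers' price rises by Ps − P* = 11830/11 − 10150/11 = 1680/11.
So consumers capture (2016/11)/336 = 6/11 of each unit of subsidy.

Consumer share = 6/11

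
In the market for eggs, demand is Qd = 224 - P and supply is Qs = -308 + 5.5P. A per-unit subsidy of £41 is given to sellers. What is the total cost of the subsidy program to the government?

Pre-subsidy: 224 - P = -308 + 5.5P gives P* = 1064/13, Q* = 1848/13.
With the subsidy, sellers receive Ps = Pb + 41 for each unit, where Pb is the price buyers pay.
Supply in terms of Pb becomes Qs = -308 + 5.5(Pb + 41) = -82.5 + 5.5Pb. Setting this equal to demand: 224 - Pb = -82.5 + 5.5Pb, so Pb = 613/13.
Sellers receive Ps = 613/13 + 41 = 1146/13; Q' = 224 − 1·(613/13) = 2299/13.
Government outlay = subsidy × quantity = 41 × 2299/13 = 94259/13.

Government cost = 94259/13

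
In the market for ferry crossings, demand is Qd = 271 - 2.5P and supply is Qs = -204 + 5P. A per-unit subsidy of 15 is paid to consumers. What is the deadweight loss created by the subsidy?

Pre-subsidy: 271 - 2.5P = -204 + 5P gives P* = 190/3, Q* = 338/3.
With the rebate, buyers effectively pay Pb = Ps − 15, where Ps is the price sellers receive.
Demand in terms of Ps becomes Qd = 271 − 2.5(Ps − 15) = 308.5 - 2.5Ps. Setting this equal to supply: 308.5 - 2.5Ps = -204 + 5Ps, so Ps = 205/3.
Buyers pay Pb = 205/3 − 15 = 160/3; Q' = -204 + 5·(205/3) = 413/3.
The subsidy expands output by 413/3 − 338/3 = 25 past the efficient level; on those units the gap between marginal cost and willingness to pay runs from 0 up to 15.
DWL = ½ × 15 × 25 = 187.5.

Deadweight loss = 187.5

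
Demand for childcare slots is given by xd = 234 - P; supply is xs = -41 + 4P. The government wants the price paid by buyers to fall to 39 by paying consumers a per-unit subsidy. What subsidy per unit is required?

Required subsidy s = 20 per unit

At a buyer price of 39, quantity demanded is 234 − 1·39 = 195.
Sellers supply 195 only when they receive Ps with -41 + 4·Ps = 195, i.e. Ps = 59.
s = Ps − Pb = 59 − 39 = 20.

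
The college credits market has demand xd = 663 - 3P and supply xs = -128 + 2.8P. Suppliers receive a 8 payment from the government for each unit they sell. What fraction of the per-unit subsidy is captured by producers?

Pre-subsidy: 663 - 3P = -128 + 2.8P gives P* = 3955/29, x* = 7362/29.
With the subsidy, sellers receive Ps = Pb + 8 for each unit, where Pb is the price buyers pay.
Supply in terms of Pb becomes xs = -128 + 2.8(Pb + 8) = -105.6 + 2.8Pb. Setting this equal to demand: 663 - 3Pb = -105.6 + 2.8Pb, so Pb = 3843/29.
Sellers receive Ps = 3843/29 + 8 = 4075/29; x' = 663 − 3·(3843/29) = 7698/29.
Buyers' price falls by P* − Pb = 3955/29 − 3843/29 = 112/29; sellers' price rises by Ps − P* = 4075/29 − 3955/29 = 120/29.
So producers capture (120/29)/8 = 15/29 of each unit of subsidy.

Producer share = 15/29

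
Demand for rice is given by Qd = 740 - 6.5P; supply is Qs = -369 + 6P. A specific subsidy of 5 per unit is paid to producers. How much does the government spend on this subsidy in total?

Government cost = 894.6

Pre-subsidy: 740 - 6.5P = -369 + 6P gives P* = 88.72, Q* = 163.32.
With the subsidy, sellers receive Ps = Pb + 5 for each unit, where Pb is the price buyers pay.
Supply in terms of Pb becomes Qs = -369 + 6(Pb + 5) = -339 + 6Pb. Setting this equal to demand: 740 - 6.5Pb = -339 + 6Pb, so Pb = 86.32.
Sellers receive Ps = 86.32 + 5 = 91.32; Q' = 740 − 6.5·86.32 = 178.92.
Government outlay = subsidy × quantity = 5 × 178.92 = 894.6.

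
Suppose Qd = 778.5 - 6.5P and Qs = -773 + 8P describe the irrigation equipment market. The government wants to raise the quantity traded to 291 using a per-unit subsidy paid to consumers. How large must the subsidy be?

Required subsidy s = 58 per unit

At Q = 291, invert demand for the buyer price: Pb = (778.5 − 291)/6.5 = 75; invert supply for the seller price: Ps = (291 − (-773))/8 = 133.
The subsidy must fill the gap: s = Ps − Pb = 133 − 75 = 58.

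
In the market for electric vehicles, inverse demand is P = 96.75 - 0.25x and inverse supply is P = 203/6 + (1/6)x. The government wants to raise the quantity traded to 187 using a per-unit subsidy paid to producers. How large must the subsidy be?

At x = 187, from the demand curve buyers pay Pb = 96.75 − 0.25·187 = 50; from the supply curve sellers need Ps = 203/6 + (1/6)·187 = 65.
The subsidy must fill the gap: s = Ps − Pb = 65 − 50 = 15.

Required subsidy s = 15 per unit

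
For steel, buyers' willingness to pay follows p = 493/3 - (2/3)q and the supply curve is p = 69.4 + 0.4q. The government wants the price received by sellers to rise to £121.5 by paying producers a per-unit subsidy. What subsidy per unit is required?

At a seller price of 121.5, quantity supplied is -173.5 + 2.5·121.5 = 130.25.
Buyers absorb 130.25 only when they pay pb = 493/3 − (2/3)·130.25 = 77.5.
s = ps − pb = 121.5 − 77.5 = 44.

Required subsidy s = £44 per unit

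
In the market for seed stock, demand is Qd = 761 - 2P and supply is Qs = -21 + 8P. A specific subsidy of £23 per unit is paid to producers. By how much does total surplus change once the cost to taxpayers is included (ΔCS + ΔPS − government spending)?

Net change in total surplus = -£423.2

Pre-subsidy: 761 - 2P = -21 + 8P gives P* = 78.2, Q* = 604.6.
With the subsidy, sellers receive Ps = Pb + 23 for each unit, where Pb is the price buyers pay.
Supply in terms of Pb becomes Qs = -21 + 8(Pb + 23) = 163 + 8Pb. Setting this equal to demand: 761 - 2Pb = 163 + 8Pb, so Pb = 59.8.
Sellers receive Ps = 59.8 + 23 = 82.8; Q' = 761 − 2·59.8 = 641.4.
ΔCS = ½(604.6 + 641.4)(78.2 − 59.8) = 11463.2; ΔPS = ½(604.6 + 641.4)(82.8 − 78.2) = 2865.8.
Government spending = 23 × 641.4 = 14752.2.
Net change = 11463.2 + 2865.8 − 14752.2 = -423.2. The loss equals the DWL triangle ½·23·36.8.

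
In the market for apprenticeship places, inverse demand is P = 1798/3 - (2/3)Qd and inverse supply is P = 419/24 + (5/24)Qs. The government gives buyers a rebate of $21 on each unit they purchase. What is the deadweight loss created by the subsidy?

Pre-subsidy: 1798/3 - (2/3)Q = 419/24 + (5/24)Q gives Q* = 665 and P* = 156.
With the rebate, buyers effectively pay Pb = Ps − 21, where Ps is the price sellers receive.
On the curves, Pb = 1798/3 - (2/3)Q and Ps = 419/24 + (5/24)Q; the wedge Ps − Pb = 21 gives 419/24 + (5/24)Q − (1798/3 - (2/3)Q) = 21, so Q' = 689.
Then Pb = 1798/3 − (2/3)·689 = 140 and Ps = 419/24 + (5/24)·689 = 161.
The subsidy expands output by 689 − 665 = 24 past the efficient level; on those units the gap between marginal cost and willingness to pay runs from 0 up to 21.
DWL = ½ × 21 × 24 = 252.

Deadweight loss = $252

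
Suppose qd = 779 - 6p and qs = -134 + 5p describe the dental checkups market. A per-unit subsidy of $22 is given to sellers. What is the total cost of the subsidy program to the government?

Government cost = $7502

Pre-subsidy: 779 - 6p = -134 + 5p gives p* = 83, q* = 281.
With the subsidy, sellers receive ps = pb + 22 for each unit, where pb is the price buyers pay.
Supply in terms of pb becomes qs = -134 + 5(pb + 22) = -24 + 5pb. Setting this equal to demand: 779 - 6pb = -24 + 5pb, so pb = 73.
Sellers receive ps = 73 + 22 = 95; q' = 779 − 6·73 = 341.
Government outlay = subsidy × quantity = 22 × 341 = 7502.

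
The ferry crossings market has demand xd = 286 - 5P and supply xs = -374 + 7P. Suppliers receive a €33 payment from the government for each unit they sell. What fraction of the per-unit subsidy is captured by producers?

Pre-subsidy: 286 - 5P = -374 + 7P gives P* = 55, x* = 11.
With the subsidy, sellers receive Ps = Pb + 33 for each unit, where Pb is the price buyers pay.
Supply in terms of Pb becomes xs = -374 + 7(Pb + 33) = -143 + 7Pb. Setting this equal to demand: 286 - 5Pb = -143 + 7Pb, so Pb = 35.75.
Sellers receive Ps = 35.75 + 33 = 68.75; x' = 286 − 5·35.75 = 107.25.
Buyers' price falls by P* − Pb = 55 − 35.75 = 19.25; sellers' price rises by Ps − P* = 68.75 − 55 = 13.75.
So producers capture 13.75/33 = 5/12 of each unit of subsidy.

Producer share = 5/12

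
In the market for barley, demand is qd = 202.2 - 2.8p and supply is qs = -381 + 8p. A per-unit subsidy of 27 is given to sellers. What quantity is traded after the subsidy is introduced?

q' = 107

Pre-subsidy: 202.2 - 2.8p = -381 + 8p gives p* = 54, q* = 51.
With the subsidy, sellers receive ps = pb + 27 for each unit, where pb is the price buyers pay.
Supply in terms of pb becomes qs = -381 + 8(pb + 27) = -165 + 8pb. Setting this equal to demand: 202.2 - 2.8pb = -165 + 8pb, so pb = 34.
Sellers receive ps = 34 + 27 = 61; q' = 202.2 − 2.8·34 = 107.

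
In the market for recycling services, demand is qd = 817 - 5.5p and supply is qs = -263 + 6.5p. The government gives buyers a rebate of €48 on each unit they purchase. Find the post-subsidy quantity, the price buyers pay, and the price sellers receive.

q' = 465; buyers pay €64; sellers receive €112

Pre-subsidy: 817 - 5.5p = -263 + 6.5p gives p* = 90, q* = 322.
With the rebate, buyers effectively pay pb = ps − 48, where ps is the price sellers receive.
Demand in terms of ps becomes qd = 817 − 5.5(ps − 48) = 1081 - 5.5ps. Setting this equal to supply: 1081 - 5.5ps = -263 + 6.5ps, so ps = 112.
Buyers pay pb = 112 − 48 = 64; q' = -263 + 6.5·112 = 465.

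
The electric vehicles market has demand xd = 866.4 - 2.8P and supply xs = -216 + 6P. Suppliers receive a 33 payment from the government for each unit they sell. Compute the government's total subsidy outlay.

Pre-subsidy: 866.4 - 2.8P = -216 + 6P gives P* = 123, x* = 522.
With the subsidy, sellers receive Ps = Pb + 33 for each unit, where Pb is the price buyers pay.
Supply in terms of Pb becomes xs = -216 + 6(Pb + 33) = -18 + 6Pb. Setting this equal to demand: 866.4 - 2.8Pb = -18 + 6Pb, so Pb = 100.5.
Sellers receive Ps = 100.5 + 33 = 133.5; x' = 866.4 − 2.8·100.5 = 585.
Government outlay = subsidy × quantity = 33 × 585 = 19305.

Government cost = 19305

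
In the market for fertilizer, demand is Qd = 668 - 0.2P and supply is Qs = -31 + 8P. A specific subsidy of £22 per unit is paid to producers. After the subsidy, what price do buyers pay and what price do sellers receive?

Buyers pay 2615/41; sellers receive 3517/41

Pre-subsidy: 668 - 0.2P = -31 + 8P gives P* = 3495/41, Q* = 26689/41.
With the subsidy, sellers receive Ps = Pb + 22 for each unit, where Pb is the price buyers pay.
Supply in terms of Pb becomes Qs = -31 + 8(Pb + 22) = 145 + 8Pb. Setting this equal to demand: 668 - 0.2Pb = 145 + 8Pb, so Pb = 2615/41.
Sellers receive Ps = 2615/41 + 22 = 3517/41; Q' = 668 − 0.2·(2615/41) = 26865/41.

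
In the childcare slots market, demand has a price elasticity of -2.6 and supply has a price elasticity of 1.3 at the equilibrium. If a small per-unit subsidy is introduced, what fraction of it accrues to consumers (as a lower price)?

Consumer share = 1/3

For a small subsidy around the equilibrium, the benefit split depends on the relative slopes, which at a point are proportional to the elasticities.
Buyer share = εs/(εs + |εd|) = 1.3/(1.3 + 2.6) = 1/3; seller share = |εd|/(εs + |εd|) = 2/3.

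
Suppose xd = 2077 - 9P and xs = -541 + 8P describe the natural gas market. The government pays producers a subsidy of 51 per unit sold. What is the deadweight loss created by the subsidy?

Pre-subsidy: 2077 - 9P = -541 + 8P gives P* = 154, x* = 691.
With the subsidy, sellers receive Ps = Pb + 51 for each unit, where Pb is the price buyers pay.
Supply in terms of Pb becomes xs = -541 + 8(Pb + 51) = -133 + 8Pb. Setting this equal to demand: 2077 - 9Pb = -133 + 8Pb, so Pb = 130.
Sellers receive Ps = 130 + 51 = 181; x' = 2077 − 9·130 = 907.
The subsidy expands output by 907 − 691 = 216 past the efficient level; on those units the gap between marginal cost and willingness to pay runs from 0 up to 51.
DWL = ½ × 51 × 216 = 5508.

Deadweight loss = 5508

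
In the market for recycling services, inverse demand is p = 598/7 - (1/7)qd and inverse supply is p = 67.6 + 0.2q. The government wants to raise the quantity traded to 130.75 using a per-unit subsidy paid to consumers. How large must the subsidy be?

Required subsidy s = 27 per unit

At q = 130.75, from the demand curve buyers pay pb = 598/7 − (1/7)·130.75 = 66.75; from the supply curve sellers need ps = 67.6 + 0.2·130.75 = 93.75.
The subsidy must fill the gap: s = ps − pb = 93.75 − 66.75 = 27.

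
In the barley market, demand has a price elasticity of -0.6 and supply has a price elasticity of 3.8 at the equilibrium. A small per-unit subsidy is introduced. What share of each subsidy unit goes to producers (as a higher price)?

Producer share = 3/22

For a small subsidy around the equilibrium, the benefit split depends on the relative slopes, which at a point are proportional to the elasticities.
Buyer share = εs/(εs + |εd|) = 3.8/(3.8 + 0.6) = 19/22; seller share = |εd|/(εs + |εd|) = 3/22.
So producers capture 3/22 of the subsidy.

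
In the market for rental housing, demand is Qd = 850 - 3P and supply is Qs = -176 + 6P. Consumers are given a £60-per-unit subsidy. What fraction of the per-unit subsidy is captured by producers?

Pre-subsidy: 850 - 3P = -176 + 6P gives P* = 114, Q* = 508.
With the rebate, buyers effectively pay Pb = Ps − 60, where Ps is the price sellers receive.
Demand in terms of Ps becomes Qd = 850 − 3(Ps − 60) = 1030 - 3Ps. Setting this equal to supply: 1030 - 3Ps = -176 + 6Ps, so Ps = 134.
Buyers pay Pb = 134 − 60 = 74; Q' = -176 + 6·134 = 628.
Buyers' price falls by P* − Pb = 114 − 74 = 40; sellers' price rises by Ps − P* = 134 − 114 = 20.
So producers capture 20/60 = 1/3 of each unit of subsidy.

Producer share = 1/3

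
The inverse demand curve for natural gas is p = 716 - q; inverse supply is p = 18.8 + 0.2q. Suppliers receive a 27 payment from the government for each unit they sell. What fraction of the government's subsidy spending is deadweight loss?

DWL / government spending = 45/2414

Pre-subsidy: 716 - q = 18.8 + 0.2q gives q* = 581 and p* = 135.
With the subsidy, sellers receive ps = pb + 27 for each unit, where pb is the price buyers pay.
On the curves, pb = 716 - q and ps = 18.8 + 0.2q; the wedge ps − pb = 27 gives 18.8 + 0.2q − (716 - q) = 27, so q' = 603.5.
Then pb = 716 − 1·603.5 = 112.5 and ps = 18.8 + 0.2·603.5 = 139.5.
ΔCS = ½(581 + 603.5)(135 − 112.5) = 13325.625; ΔPS = ½(581 + 603.5)(139.5 − 135) = 2665.125.
Government spending = 27 × 603.5 = 16294.5.
DWL = ½ × 27 × (603.5 − 581) = 303.75; fraction = 303.75 / 16294.5 = 45/2414.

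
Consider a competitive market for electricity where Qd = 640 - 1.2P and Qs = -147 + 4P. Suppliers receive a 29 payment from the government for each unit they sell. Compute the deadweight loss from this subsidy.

Deadweight loss = 5046/13

Pre-subsidy: 640 - 1.2P = -147 + 4P gives P* = 3935/26, Q* = 5959/13.
With the subsidy, sellers receive Ps = Pb + 29 for each unit, where Pb is the price buyers pay.
Supply in terms of Pb becomes Qs = -147 + 4(Pb + 29) = -31 + 4Pb. Setting this equal to demand: 640 - 1.2Pb = -31 + 4Pb, so Pb = 3355/26.
Sellers receive Ps = 3355/26 + 29 = 4109/26; Q' = 640 − 1.2·(3355/26) = 6307/13.
The subsidy expands output by 6307/13 − 5959/13 = 348/13 past the efficient level; on those units the gap between marginal cost and willingness to pay runs from 0 up to 29.
DWL = ½ × 29 × 348/13 = 5046/13.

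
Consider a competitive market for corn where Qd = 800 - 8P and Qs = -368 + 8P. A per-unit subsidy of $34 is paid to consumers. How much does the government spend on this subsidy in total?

Pre-subsidy: 800 - 8P = -368 + 8P gives P* = 73, Q* = 216.
With the rebate, buyers effectively pay Pb = Ps − 34, where Ps is the price sellers receive.
Demand in terms of Ps becomes Qd = 800 − 8(Ps − 34) = 1072 - 8Ps. Setting this equal to supply: 1072 - 8Ps = -368 + 8Ps, so Ps = 90.
Buyers pay Pb = 90 − 34 = 56; Q' = -368 + 8·90 = 352.
Government outlay = subsidy × quantity = 34 × 352 = 11968.

Government cost = $11968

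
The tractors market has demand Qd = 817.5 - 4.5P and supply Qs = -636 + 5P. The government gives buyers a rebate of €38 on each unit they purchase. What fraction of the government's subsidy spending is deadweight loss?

DWL / government spending = 15/73

Pre-subsidy: 817.5 - 4.5P = -636 + 5P gives P* = 153, Q* = 129.
With the rebate, buyers effectively pay Pb = Ps − 38, where Ps is the price sellers receive.
Demand in terms of Ps becomes Qd = 817.5 − 4.5(Ps − 38) = 988.5 - 4.5Ps. Setting this equal to supply: 988.5 - 4.5Ps = -636 + 5Ps, so Ps = 171.
Buyers pay Pb = 171 − 38 = 133; Q' = -636 + 5·171 = 219.
ΔCS = ½(129 + 219)(153 − 133) = 3480; ΔPS = ½(129 + 219)(171 − 153) = 3132.
Government spending = 38 × 219 = 8322.
DWL = ½ × 38 × (219 − 129) = 1710; fraction = 1710 / 8322 = 15/73.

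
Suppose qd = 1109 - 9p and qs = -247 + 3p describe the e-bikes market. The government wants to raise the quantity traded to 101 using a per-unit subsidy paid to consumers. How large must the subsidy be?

Required subsidy s = 4 per unit

At q = 101, invert demand for the buyer price: pb = (1109 − 101)/9 = 112; invert supply for the seller price: ps = (101 − (-247))/3 = 116.
The subsidy must fill the gap: s = ps − pb = 116 − 112 = 4.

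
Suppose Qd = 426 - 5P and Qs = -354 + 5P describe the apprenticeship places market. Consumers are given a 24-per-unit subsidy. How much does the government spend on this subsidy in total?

Pre-subsidy: 426 - 5P = -354 + 5P gives P* = 78, Q* = 36.
With the rebate, buyers effectively pay Pb = Ps − 24, where Ps is the price sellers receive.
Demand in terms of Ps becomes Qd = 426 − 5(Ps − 24) = 546 - 5Ps. Setting this equal to supply: 546 - 5Ps = -354 + 5Ps, so Ps = 90.
Buyers pay Pb = 90 − 24 = 66; Q' = -354 + 5·90 = 96.
Government outlay = subsidy × quantity = 24 × 96 = 2304.

Government cost = 2304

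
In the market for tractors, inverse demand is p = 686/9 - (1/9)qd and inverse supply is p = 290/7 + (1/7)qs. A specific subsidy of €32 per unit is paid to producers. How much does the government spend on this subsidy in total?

Pre-subsidy: 686/9 - (1/9)q = 290/7 + (1/7)q gives q* = 137 and p* = 61.
With the subsidy, sellers receive ps = pb + 32 for each unit, where pb is the price buyers pay.
On the curves, pb = 686/9 - (1/9)q and ps = 290/7 + (1/7)q; the wedge ps − pb = 32 gives 290/7 + (1/7)q − (686/9 - (1/9)q) = 32, so q' = 263.
Then pb = 686/9 − (1/9)·263 = 47 and ps = 290/7 + (1/7)·263 = 79.
Government outlay = subsidy × quantity = 32 × 263 = 8416.

Government cost = €8416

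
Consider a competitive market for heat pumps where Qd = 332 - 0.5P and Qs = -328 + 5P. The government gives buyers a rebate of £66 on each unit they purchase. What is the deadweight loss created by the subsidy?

Deadweight loss = £990

Pre-subsidy: 332 - 0.5P = -328 + 5P gives P* = 120, Q* = 272.
With the rebate, buyers effectively pay Pb = Ps − 66, where Ps is the price sellers receive.
Demand in terms of Ps becomes Qd = 332 − 0.5(Ps − 66) = 365 - 0.5Ps. Setting this equal to supply: 365 - 0.5Ps = -328 + 5Ps, so Ps = 126.
Buyers pay Pb = 126 − 66 = 60; Q' = -328 + 5·126 = 302.
The subsidy expands output by 302 − 272 = 30 past the efficient level; on those units the gap between marginal cost and willingness to pay runs from 0 up to 66.
DWL = ½ × 66 × 30 = 990.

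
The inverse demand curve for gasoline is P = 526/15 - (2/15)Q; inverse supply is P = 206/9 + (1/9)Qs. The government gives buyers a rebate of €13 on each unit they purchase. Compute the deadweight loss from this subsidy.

Pre-subsidy: 526/15 - (2/15)Q = 206/9 + (1/9)Q gives Q* = 548/11 and P* = 938/33.
With the rebate, buyers effectively pay Pb = Ps − 13, where Ps is the price sellers receive.
On the curves, Pb = 526/15 - (2/15)Q and Ps = 206/9 + (1/9)Q; the wedge Ps − Pb = 13 gives 206/9 + (1/9)Q − (526/15 - (2/15)Q) = 13, so Q' = 103.
Then Pb = 526/15 − (2/15)·103 = 64/3 and Ps = 206/9 + (1/9)·103 = 103/3.
The subsidy expands output by 103 − 548/11 = 585/11 past the efficient level; on those units the gap between marginal cost and willingness to pay runs from 0 up to 13.
DWL = ½ × 13 × 585/11 = 7605/22.

Deadweight loss = 7605/22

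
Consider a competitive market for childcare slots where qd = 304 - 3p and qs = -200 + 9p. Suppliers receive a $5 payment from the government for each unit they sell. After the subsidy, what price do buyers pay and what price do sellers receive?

Pre-subsidy: 304 - 3p = -200 + 9p gives p* = 42, q* = 178.
With the subsidy, sellers receive ps = pb + 5 for each unit, where pb is the price buyers pay.
Supply in terms of pb becomes qs = -200 + 9(pb + 5) = -155 + 9pb. Setting this equal to demand: 304 - 3pb = -155 + 9pb, so pb = 38.25.
Sellers receive ps = 38.25 + 5 = 43.25; q' = 304 − 3·38.25 = 189.25.

Buyers pay $38.25; sellers receive $43.25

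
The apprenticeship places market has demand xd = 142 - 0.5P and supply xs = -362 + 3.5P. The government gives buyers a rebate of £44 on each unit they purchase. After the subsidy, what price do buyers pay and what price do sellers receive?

Buyers pay £87.5; sellers receive £131.5

Pre-subsidy: 142 - 0.5P = -362 + 3.5P gives P* = 126, x* = 79.
With the rebate, buyers effectively pay Pb = Ps − 44, where Ps is the price sellers receive.
Demand in terms of Ps becomes xd = 142 − 0.5(Ps − 44) = 164 - 0.5Ps. Setting this equal to supply: 164 - 0.5Ps = -362 + 3.5Ps, so Ps = 131.5.
Buyers pay Pb = 131.5 − 44 = 87.5; x' = -362 + 3.5·131.5 = 98.25.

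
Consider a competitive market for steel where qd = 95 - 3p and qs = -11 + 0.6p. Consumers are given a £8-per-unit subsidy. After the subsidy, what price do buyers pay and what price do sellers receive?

Pre-subsidy: 95 - 3p = -11 + 0.6p gives p* = 265/9, q* = 20/3.
With the rebate, buyers effectively pay pb = ps − 8, where ps is the price sellers receive.
Demand in terms of ps becomes qd = 95 − 3(ps − 8) = 119 - 3ps. Setting this equal to supply: 119 - 3ps = -11 + 0.6ps, so ps = 325/9.
Buyers pay pb = 325/9 − 8 = 253/9; q' = -11 + 0.6·(325/9) = 32/3.

Buyers pay 253/9; sellers receive 325/9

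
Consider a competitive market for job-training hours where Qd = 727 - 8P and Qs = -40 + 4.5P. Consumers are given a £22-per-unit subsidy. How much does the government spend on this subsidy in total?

Government cost = £6588.56

Pre-subsidy: 727 - 8P = -40 + 4.5P gives P* = 61.36, Q* = 236.12.
With the rebate, buyers effectively pay Pb = Ps − 22, where Ps is the price sellers receive.
Demand in terms of Ps becomes Qd = 727 − 8(Ps − 22) = 903 - 8Ps. Setting this equal to supply: 903 - 8Ps = -40 + 4.5Ps, so Ps = 75.44.
Buyers pay Pb = 75.44 − 22 = 53.44; Q' = -40 + 4.5·75.44 = 299.48.
Government outlay = subsidy × quantity = 22 × 299.48 = 6588.56.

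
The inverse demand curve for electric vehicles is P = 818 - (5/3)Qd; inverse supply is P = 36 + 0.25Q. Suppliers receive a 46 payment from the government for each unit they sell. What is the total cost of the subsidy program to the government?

Government cost = 19872

Pre-subsidy: 818 - (5/3)Q = 36 + 0.25Q gives Q* = 408 and P* = 138.
With the subsidy, sellers receive Ps = Pb + 46 for each unit, where Pb is the price buyers pay.
On the curves, Pb = 818 - (5/3)Q and Ps = 36 + 0.25Q; the wedge Ps − Pb = 46 gives 36 + 0.25Q − (818 - (5/3)Q) = 46, so Q' = 432.
Then Pb = 818 − (5/3)·432 = 98 and Ps = 36 + 0.25·432 = 144.
Government outlay = subsidy × quantity = 46 × 432 = 19872.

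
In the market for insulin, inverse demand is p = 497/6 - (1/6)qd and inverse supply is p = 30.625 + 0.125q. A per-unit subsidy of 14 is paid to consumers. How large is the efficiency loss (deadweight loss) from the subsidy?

Deadweight loss = 336

Pre-subsidy: 497/6 - (1/6)q = 30.625 + 0.125q gives q* = 179 and p* = 53.
With the rebate, buyers effectively pay pb = ps − 14, where ps is the price sellers receive.
On the curves, pb = 497/6 - (1/6)q and ps = 30.625 + 0.125q; the wedge ps − pb = 14 gives 30.625 + 0.125q − (497/6 - (1/6)q) = 14, so q' = 227.
Then pb = 497/6 − (1/6)·227 = 45 and ps = 30.625 + 0.125·227 = 59.
The subsidy expands output by 227 − 179 = 48 past the efficient level; on those units the gap between marginal cost and willingness to pay runs from 0 up to 14.
DWL = ½ × 14 × 48 = 336.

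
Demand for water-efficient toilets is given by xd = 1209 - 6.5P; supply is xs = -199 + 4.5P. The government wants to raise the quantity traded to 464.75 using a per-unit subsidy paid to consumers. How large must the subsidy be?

At x = 464.75, invert demand for the buyer price: Pb = (1209 − 464.75)/6.5 = 114.5; invert supply for the seller price: Ps = (464.75 − (-199))/4.5 = 147.5.
The subsidy must fill the gap: s = Ps − Pb = 147.5 − 114.5 = 33.

Required subsidy s = 33 per unit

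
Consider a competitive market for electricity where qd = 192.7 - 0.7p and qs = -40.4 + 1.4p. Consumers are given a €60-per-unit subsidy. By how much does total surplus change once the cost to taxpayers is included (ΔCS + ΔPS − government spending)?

Net change in total surplus = -€840

Pre-subsidy: 192.7 - 0.7p = -40.4 + 1.4p gives p* = 111, q* = 115.
With the rebate, buyers effectively pay pb = ps − 60, where ps is the price sellers receive.
Demand in terms of ps becomes qd = 192.7 − 0.7(ps − 60) = 234.7 - 0.7ps. Setting this equal to supply: 234.7 - 0.7ps = -40.4 + 1.4ps, so ps = 131.
Buyers pay pb = 131 − 60 = 71; q' = -40.4 + 1.4·131 = 143.
ΔCS = ½(115 + 143)(111 − 71) = 5160; ΔPS = ½(115 + 143)(131 − 111) = 2580.
Government spending = 60 × 143 = 8580.
Net change = 5160 + 2580 − 8580 = -840. The loss equals the DWL triangle ½·60·28.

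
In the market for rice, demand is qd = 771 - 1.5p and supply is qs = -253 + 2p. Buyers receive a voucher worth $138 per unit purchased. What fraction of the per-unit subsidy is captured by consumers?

Pre-subsidy: 771 - 1.5p = -253 + 2p gives p* = 2048/7, q* = 2325/7.
With the rebate, buyers effectively pay pb = ps − 138, where ps is the price sellers receive.
Demand in terms of ps becomes qd = 771 − 1.5(ps − 138) = 978 - 1.5ps. Setting this equal to supply: 978 - 1.5ps = -253 + 2ps, so ps = 2462/7.
Buyers pay pb = 2462/7 − 138 = 1496/7; q' = -253 + 2·(2462/7) = 3153/7.
Buyers' price falls by p* − pb = 2048/7 − 1496/7 = 552/7; sellers' price rises by ps − p* = 2462/7 − 2048/7 = 414/7.
So consumers capture (552/7)/138 = 4/7 of each unit of subsidy.

Consumer share = 4/7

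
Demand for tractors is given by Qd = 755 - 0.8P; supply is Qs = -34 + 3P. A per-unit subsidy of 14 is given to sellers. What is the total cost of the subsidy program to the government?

Government cost = 158998/19

Pre-subsidy: 755 - 0.8P = -34 + 3P gives P* = 3945/19, Q* = 11189/19.
With the subsidy, sellers receive Ps = Pb + 14 for each unit, where Pb is the price buyers pay.
Supply in terms of Pb becomes Qs = -34 + 3(Pb + 14) = 8 + 3Pb. Setting this equal to demand: 755 - 0.8Pb = 8 + 3Pb, so Pb = 3735/19.
Sellers receive Ps = 3735/19 + 14 = 4001/19; Q' = 755 − 0.8·(3735/19) = 11357/19.
Government outlay = subsidy × quantity = 14 × 11357/19 = 158998/19.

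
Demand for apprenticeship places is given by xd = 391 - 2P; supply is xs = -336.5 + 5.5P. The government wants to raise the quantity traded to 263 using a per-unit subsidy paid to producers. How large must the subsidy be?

Required subsidy s = 45 per unit

At x = 263, invert demand for the buyer price: Pb = (391 − 263)/2 = 64; invert supply for the seller price: Ps = (263 − (-336.5))/5.5 = 109.
The subsidy must fill the gap: s = Ps − Pb = 109 − 64 = 45.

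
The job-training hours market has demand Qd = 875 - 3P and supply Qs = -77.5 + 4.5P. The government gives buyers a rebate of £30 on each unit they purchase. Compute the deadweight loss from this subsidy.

Deadweight loss = £810

Pre-subsidy: 875 - 3P = -77.5 + 4.5P gives P* = 127, Q* = 494.
With the rebate, buyers effectively pay Pb = Ps − 30, where Ps is the price sellers receive.
Demand in terms of Ps becomes Qd = 875 − 3(Ps − 30) = 965 - 3Ps. Setting this equal to supply: 965 - 3Ps = -77.5 + 4.5Ps, so Ps = 139.
Buyers pay Pb = 139 − 30 = 109; Q' = -77.5 + 4.5·139 = 548.
The subsidy expands output by 548 − 494 = 54 past the efficient level; on those units the gap between marginal cost and willingness to pay runs from 0 up to 30.
DWL = ½ × 30 × 54 = 810.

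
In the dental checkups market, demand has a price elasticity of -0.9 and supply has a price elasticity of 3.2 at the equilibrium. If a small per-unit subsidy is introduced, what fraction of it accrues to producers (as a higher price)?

For a small subsidy around the equilibrium, the benefit split depends on the relative slopes, which at a point are proportional to the elasticities.
Buyer share = εs/(εs + |εd|) = 3.2/(3.2 + 0.9) = 32/41; seller share = |εd|/(εs + |εd|) = 9/41.
So producers capture 9/41 of the subsidy.

Producer share = 9/41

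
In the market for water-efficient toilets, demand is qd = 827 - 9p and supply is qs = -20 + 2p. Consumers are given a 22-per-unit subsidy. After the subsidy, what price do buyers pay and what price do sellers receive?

Buyers pay 73; sellers receive 95

Pre-subsidy: 827 - 9p = -20 + 2p gives p* = 77, q* = 134.
With the rebate, buyers effectively pay pb = ps − 22, where ps is the price sellers receive.
Demand in terms of ps becomes qd = 827 − 9(ps − 22) = 1025 - 9ps. Setting this equal to supply: 1025 - 9ps = -20 + 2ps, so ps = 95.
Buyers pay pb = 95 − 22 = 73; q' = -20 + 2·95 = 170.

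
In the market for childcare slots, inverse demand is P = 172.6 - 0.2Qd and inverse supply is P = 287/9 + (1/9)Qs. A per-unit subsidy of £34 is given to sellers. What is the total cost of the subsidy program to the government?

Government cost = 133654/7

Pre-subsidy: 172.6 - 0.2Q = 287/9 + (1/9)Q gives Q* = 3166/7 and P* = 575/7.
With the subsidy, sellers receive Ps = Pb + 34 for each unit, where Pb is the price buyers pay.
On the curves, Pb = 172.6 - 0.2Q and Ps = 287/9 + (1/9)Q; the wedge Ps − Pb = 34 gives 287/9 + (1/9)Q − (172.6 - 0.2Q) = 34, so Q' = 3931/7.
Then Pb = 172.6 − 0.2·(3931/7) = 422/7 and Ps = 287/9 + (1/9)·(3931/7) = 660/7.
Government outlay = subsidy × quantity = 34 × 3931/7 = 133654/7.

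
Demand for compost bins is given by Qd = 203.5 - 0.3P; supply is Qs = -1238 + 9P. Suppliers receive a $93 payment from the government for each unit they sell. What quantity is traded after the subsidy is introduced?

Q' = 184

Pre-subsidy: 203.5 - 0.3P = -1238 + 9P gives P* = 155, Q* = 157.
With the subsidy, sellers receive Ps = Pb + 93 for each unit, where Pb is the price buyers pay.
Supply in terms of Pb becomes Qs = -1238 + 9(Pb + 93) = -401 + 9Pb. Setting this equal to demand: 203.5 - 0.3Pb = -401 + 9Pb, so Pb = 65.
Sellers receive Ps = 65 + 93 = 158; Q' = 203.5 − 0.3·65 = 184.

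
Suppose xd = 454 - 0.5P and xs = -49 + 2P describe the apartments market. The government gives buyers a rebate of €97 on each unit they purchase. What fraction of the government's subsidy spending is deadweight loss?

DWL / government spending = 97/1961

Pre-subsidy: 454 - 0.5P = -49 + 2P gives P* = 201.2, x* = 353.4.
With the rebate, buyers effectively pay Pb = Ps − 97, where Ps is the price sellers receive.
Demand in terms of Ps becomes xd = 454 − 0.5(Ps − 97) = 502.5 - 0.5Ps. Setting this equal to supply: 502.5 - 0.5Ps = -49 + 2Ps, so Ps = 220.6.
Buyers pay Pb = 220.6 − 97 = 123.6; x' = -49 + 2·220.6 = 392.2.
ΔCS = ½(353.4 + 392.2)(201.2 − 123.6) = 28929.28; ΔPS = ½(353.4 + 392.2)(220.6 − 201.2) = 7232.32.
Government spending = 97 × 392.2 = 38043.4.
DWL = ½ × 97 × (392.2 − 353.4) = 1881.8; fraction = 1881.8 / 38043.4 = 97/1961.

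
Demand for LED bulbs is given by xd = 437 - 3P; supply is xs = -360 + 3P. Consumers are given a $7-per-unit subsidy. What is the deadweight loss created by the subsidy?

Deadweight loss = $36.75

Pre-subsidy: 437 - 3P = -360 + 3P gives P* = 797/6, x* = 38.5.
With the rebate, buyers effectively pay Pb = Ps − 7, where Ps is the price sellers receive.
Demand in terms of Ps becomes xd = 437 − 3(Ps − 7) = 458 - 3Ps. Setting this equal to supply: 458 - 3Ps = -360 + 3Ps, so Ps = 409/3.
Buyers pay Pb = 409/3 − 7 = 388/3; x' = -360 + 3·(409/3) = 49.
The subsidy expands output by 49 − 38.5 = 10.5 past the efficient level; on those units the gap between marginal cost and willingness to pay runs from 0 up to 7.
DWL = ½ × 7 × 10.5 = 36.75.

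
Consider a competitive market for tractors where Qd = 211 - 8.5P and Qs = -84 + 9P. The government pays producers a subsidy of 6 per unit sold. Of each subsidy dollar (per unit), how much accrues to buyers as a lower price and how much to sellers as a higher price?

Pre-subsidy: 211 - 8.5P = -84 + 9P gives P* = 118/7, Q* = 474/7.
With the subsidy, sellers receive Ps = Pb + 6 for each unit, where Pb is the price buyers pay.
Supply in terms of Pb becomes Qs = -84 + 9(Pb + 6) = -30 + 9Pb. Setting this equal to demand: 211 - 8.5Pb = -30 + 9Pb, so Pb = 482/35.
Sellers receive Ps = 482/35 + 6 = 692/35; Q' = 211 − 8.5·(482/35) = 3288/35.
Buyers' price falls by P* − Pb = 118/7 − 482/35 = 108/35; sellers' price rises by Ps − P* = 692/35 − 118/7 = 102/35.

Buyers gain 108/35 per unit; sellers gain 102/35 per unit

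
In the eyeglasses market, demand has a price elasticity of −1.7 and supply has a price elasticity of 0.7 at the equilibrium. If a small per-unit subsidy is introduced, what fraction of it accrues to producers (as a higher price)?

Producer share = 17/24

For a small subsidy around the equilibrium, the benefit split depends on the relative slopes, which at a point are proportional to the elasticities.
Buyer share = εs/(εs + |εd|) = 0.7/(0.7 + 1.7) = 7/24; seller share = |εd|/(εs + |εd|) = 17/24.
So producers capture 17/24 of the subsidy.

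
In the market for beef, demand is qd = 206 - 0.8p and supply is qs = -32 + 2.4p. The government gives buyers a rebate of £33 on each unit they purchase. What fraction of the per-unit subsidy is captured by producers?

Pre-subsidy: 206 - 0.8p = -32 + 2.4p gives p* = 74.375, q* = 146.5.
With the rebate, buyers effectively pay pb = ps − 33, where ps is the price sellers receive.
Demand in terms of ps becomes qd = 206 − 0.8(ps − 33) = 232.4 - 0.8ps. Setting this equal to supply: 232.4 - 0.8ps = -32 + 2.4ps, so ps = 82.625.
Buyers pay pb = 82.625 − 33 = 49.625; q' = -32 + 2.4·82.625 = 166.3.
Buyers' price falls by p* − pb = 74.375 − 49.625 = 24.75; sellers' price rises by ps − p* = 82.625 − 74.375 = 8.25.
So producers capture 8.25/33 = 0.25 of each unit of subsidy.

Producer share = 0.25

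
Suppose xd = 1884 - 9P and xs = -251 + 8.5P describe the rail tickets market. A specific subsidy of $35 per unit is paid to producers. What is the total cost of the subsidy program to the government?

Government cost = $32865

Pre-subsidy: 1884 - 9P = -251 + 8.5P gives P* = 122, x* = 786.
With the subsidy, sellers receive Ps = Pb + 35 for each unit, where Pb is the price buyers pay.
Supply in terms of Pb becomes xs = -251 + 8.5(Pb + 35) = 46.5 + 8.5Pb. Setting this equal to demand: 1884 - 9Pb = 46.5 + 8.5Pb, so Pb = 105.
Sellers receive Ps = 105 + 35 = 140; x' = 1884 − 9·105 = 939.
Government outlay = subsidy × quantity = 35 × 939 = 32865.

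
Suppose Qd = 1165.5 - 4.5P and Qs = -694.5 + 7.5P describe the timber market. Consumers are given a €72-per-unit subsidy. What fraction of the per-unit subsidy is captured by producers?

Pre-subsidy: 1165.5 - 4.5P = -694.5 + 7.5P gives P* = 155, Q* = 468.
With the rebate, buyers effectively pay Pb = Ps − 72, where Ps is the price sellers receive.
Demand in terms of Ps becomes Qd = 1165.5 − 4.5(Ps − 72) = 1489.5 - 4.5Ps. Setting this equal to supply: 1489.5 - 4.5Ps = -694.5 + 7.5Ps, so Ps = 182.
Buyers pay Pb = 182 − 72 = 110; Q' = -694.5 + 7.5·182 = 670.5.
Buyers' price falls by P* − Pb = 155 − 110 = 45; sellers' price rises by Ps − P* = 182 − 155 = 27.
So producers capture 27/72 = 0.375 of each unit of subsidy.

Producer share = 0.375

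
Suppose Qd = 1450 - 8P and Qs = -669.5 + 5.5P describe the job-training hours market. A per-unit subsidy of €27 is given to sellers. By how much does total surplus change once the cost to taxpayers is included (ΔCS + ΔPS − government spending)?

Net change in total surplus = -€1188

Pre-subsidy: 1450 - 8P = -669.5 + 5.5P gives P* = 157, Q* = 194.
With the subsidy, sellers receive Ps = Pb + 27 for each unit, where Pb is the price buyers pay.
Supply in terms of Pb becomes Qs = -669.5 + 5.5(Pb + 27) = -521 + 5.5Pb. Setting this equal to demand: 1450 - 8Pb = -521 + 5.5Pb, so Pb = 146.
Sellers receive Ps = 146 + 27 = 173; Q' = 1450 − 8·146 = 282.
ΔCS = ½(194 + 282)(157 − 146) = 2618; ΔPS = ½(194 + 282)(173 − 157) = 3808.
Government spending = 27 × 282 = 7614.
Net change = 2618 + 3808 − 7614 = -1188. The loss equals the DWL triangle ½·27·88.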